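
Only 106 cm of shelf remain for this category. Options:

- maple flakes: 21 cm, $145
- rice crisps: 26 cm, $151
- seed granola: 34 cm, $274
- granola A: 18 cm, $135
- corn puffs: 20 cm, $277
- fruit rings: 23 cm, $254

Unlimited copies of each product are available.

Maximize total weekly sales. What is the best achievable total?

5×corn puffs uses 100 of the 106 cm and totals 1385.
That's the maximum — no swap from here does better than 1385.

1385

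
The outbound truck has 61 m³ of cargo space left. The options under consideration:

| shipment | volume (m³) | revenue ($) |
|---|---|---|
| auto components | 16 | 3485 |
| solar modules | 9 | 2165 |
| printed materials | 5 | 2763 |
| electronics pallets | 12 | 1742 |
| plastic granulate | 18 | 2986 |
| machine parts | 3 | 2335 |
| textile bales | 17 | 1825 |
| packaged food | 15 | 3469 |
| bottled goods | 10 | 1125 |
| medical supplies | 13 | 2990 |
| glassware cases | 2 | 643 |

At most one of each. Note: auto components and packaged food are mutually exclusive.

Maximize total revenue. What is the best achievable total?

A density-first pass picks solar modules + printed materials + electronics pallets + machine parts + packaged food + medical supplies + glassware cases — 16107 at 59 m³.
Dropping packaged food frees 15 m³; slotting in auto components (16 m³) lifts the total to 16123 at 60 m³.
The closest alternative, solar modules + printed materials + electronics pallets + machine parts + packaged food + medical supplies + glassware cases, reaches only 16107.

16123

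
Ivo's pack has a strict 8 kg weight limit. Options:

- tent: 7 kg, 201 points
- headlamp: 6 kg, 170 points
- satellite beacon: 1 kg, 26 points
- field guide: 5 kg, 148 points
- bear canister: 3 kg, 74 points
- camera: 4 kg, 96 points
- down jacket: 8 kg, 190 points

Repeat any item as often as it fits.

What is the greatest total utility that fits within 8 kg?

227

Density check — field guide 29.60, tent 28.71, headlamp 28.33, satellite beacon 26.00 are the best per kg.
Greedy by ratio would take 3×satellite beacon + field guide: 8 kg used, total 226.
Dropping 2×satellite beacon and field guide frees 7 kg; slotting in tent (7 kg) lifts the total to 227 at 8 kg.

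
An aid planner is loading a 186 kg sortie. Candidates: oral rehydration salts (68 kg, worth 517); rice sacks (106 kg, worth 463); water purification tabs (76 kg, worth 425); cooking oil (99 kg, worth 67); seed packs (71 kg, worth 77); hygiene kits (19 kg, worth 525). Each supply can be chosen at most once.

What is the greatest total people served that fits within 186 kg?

1467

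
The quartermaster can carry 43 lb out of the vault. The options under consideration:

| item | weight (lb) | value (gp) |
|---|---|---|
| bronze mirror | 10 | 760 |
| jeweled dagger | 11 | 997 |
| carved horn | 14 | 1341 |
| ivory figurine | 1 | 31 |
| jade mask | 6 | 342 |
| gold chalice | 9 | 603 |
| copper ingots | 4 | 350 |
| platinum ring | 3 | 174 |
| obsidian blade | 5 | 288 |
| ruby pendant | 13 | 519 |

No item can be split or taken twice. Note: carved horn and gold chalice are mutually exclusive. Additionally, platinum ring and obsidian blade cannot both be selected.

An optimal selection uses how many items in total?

6

Best achievable value is 3653.
For example bronze mirror + jeweled dagger + carved horn + ivory figurine + copper ingots + platinum ring achieves it, using 43 lb.
Any selection reaching 3653 contains exactly 6 items.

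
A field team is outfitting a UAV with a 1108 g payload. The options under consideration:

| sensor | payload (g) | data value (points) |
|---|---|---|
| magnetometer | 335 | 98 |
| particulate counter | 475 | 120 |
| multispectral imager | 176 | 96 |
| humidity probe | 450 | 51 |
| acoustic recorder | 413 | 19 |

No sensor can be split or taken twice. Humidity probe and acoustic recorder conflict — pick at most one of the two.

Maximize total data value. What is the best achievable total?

314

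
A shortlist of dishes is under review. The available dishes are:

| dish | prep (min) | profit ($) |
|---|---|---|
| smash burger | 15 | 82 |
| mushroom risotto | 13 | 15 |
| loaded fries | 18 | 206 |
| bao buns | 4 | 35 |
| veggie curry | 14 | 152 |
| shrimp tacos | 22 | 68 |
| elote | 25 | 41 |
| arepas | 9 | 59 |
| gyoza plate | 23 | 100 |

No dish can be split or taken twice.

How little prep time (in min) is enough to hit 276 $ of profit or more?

Need the lightest bundle worth ≥ 276.
Taking loaded fries + bao buns + arepas gives 300 (≥ 276) for 31 min.
No combination under 31 min hits 276.

31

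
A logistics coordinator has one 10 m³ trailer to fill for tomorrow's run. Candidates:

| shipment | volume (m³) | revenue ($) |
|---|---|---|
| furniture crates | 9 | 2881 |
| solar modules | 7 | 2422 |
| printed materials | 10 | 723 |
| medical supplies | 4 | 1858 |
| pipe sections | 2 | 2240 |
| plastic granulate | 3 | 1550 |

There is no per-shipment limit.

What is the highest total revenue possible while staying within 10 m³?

11200

Ranking by ratio (revenue/m³): pipe sections 1120.00, plastic granulate 516.67, medical supplies 464.50.
The ratio ordering already packs tightly: 5×pipe sections, 10 m³, 11200.
Every other selection either busts 10 m³ or fails to beat 11200.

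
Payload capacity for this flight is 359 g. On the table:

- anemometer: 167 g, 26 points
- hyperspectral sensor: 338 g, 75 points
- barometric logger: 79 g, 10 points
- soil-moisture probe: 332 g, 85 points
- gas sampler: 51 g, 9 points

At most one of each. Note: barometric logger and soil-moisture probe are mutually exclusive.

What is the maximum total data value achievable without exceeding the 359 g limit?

85

By data value per g: soil-moisture probe 0.26, hyperspectral sensor 0.22, gas sampler 0.18, anemometer 0.16 lead.
Best packing: soil-moisture probe — 332 g, 85 total.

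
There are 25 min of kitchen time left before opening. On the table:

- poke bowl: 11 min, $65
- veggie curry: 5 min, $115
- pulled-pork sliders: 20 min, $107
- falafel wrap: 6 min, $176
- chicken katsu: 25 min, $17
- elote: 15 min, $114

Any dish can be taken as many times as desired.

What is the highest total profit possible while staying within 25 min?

704

4×falafel wrap uses 24 of the 25 min and totals 704.
Every other selection either busts 25 min or fails to beat 704.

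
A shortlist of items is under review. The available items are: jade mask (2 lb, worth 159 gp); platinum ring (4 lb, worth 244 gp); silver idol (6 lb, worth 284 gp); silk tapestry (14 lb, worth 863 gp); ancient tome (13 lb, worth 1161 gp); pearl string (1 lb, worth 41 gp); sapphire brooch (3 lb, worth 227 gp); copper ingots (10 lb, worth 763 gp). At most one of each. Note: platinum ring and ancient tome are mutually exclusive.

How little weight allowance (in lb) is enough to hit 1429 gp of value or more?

Look for the lowest-weight combination reaching 1429.
ancient tome + pearl string + sapphire brooch reaches 1429 using 17 lb.
No combination under 17 lb hits 1429.

17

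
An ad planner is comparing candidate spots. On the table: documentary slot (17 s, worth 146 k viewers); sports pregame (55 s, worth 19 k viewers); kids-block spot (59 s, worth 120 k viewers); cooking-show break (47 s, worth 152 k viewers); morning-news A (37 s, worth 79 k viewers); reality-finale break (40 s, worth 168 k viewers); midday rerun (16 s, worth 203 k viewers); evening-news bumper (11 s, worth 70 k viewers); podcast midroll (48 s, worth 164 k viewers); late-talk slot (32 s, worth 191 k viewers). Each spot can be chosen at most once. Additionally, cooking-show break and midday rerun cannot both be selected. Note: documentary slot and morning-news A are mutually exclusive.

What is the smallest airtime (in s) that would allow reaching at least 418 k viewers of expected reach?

Need the lightest bundle worth ≥ 418.
documentary slot + midday rerun + evening-news bumper reaches 419 using 44 s.
No combination under 44 s hits 418.

44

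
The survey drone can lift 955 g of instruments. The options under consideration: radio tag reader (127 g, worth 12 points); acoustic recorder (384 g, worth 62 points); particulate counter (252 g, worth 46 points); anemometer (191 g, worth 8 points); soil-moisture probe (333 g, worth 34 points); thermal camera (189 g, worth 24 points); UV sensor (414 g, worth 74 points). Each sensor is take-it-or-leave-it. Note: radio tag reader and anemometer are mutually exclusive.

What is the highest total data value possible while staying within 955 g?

A density-first pass picks particulate counter + thermal camera + UV sensor — 144 at 855 g.
The 441 g tied up in particulate counter and thermal camera is better spent on radio tag reader + acoustic recorder — total rises to 148 (925 g).

148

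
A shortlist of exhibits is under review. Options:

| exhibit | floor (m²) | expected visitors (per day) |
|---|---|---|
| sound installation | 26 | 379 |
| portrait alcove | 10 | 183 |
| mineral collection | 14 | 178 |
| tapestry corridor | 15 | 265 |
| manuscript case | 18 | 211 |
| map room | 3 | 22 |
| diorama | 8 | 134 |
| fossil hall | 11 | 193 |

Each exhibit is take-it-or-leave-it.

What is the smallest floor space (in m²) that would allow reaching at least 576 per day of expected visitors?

Minimise m² subject to total expected visitors ≥ 576.
Taking portrait alcove + tapestry corridor + diorama gives 582 (≥ 576) for 33 m².
No combination under 33 m² hits 576.

33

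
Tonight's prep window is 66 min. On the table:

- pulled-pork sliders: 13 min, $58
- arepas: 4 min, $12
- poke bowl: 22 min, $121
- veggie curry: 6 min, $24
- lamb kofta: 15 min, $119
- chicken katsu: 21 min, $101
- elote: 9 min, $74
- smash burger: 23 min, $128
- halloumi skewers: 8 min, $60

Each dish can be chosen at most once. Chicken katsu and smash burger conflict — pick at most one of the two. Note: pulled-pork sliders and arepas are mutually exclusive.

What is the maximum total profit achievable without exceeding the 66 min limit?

417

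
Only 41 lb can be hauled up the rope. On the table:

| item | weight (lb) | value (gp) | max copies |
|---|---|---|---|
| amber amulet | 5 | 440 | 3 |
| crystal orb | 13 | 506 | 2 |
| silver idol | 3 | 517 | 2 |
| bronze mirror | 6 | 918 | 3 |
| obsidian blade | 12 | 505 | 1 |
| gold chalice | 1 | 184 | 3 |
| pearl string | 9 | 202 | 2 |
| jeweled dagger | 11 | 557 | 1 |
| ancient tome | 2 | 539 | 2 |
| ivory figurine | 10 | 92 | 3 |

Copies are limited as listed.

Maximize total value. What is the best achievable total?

6298

By value per lb: ancient tome 269.50, gold chalice 184.00, silver idol 172.33, bronze mirror 153.00 lead.
Taking 2×amber amulet + 2×silver idol + 3×bronze mirror + 3×gold chalice + 2×ancient tome: 41 lb used, 6298 in value.
That's the maximum — no swap from here does better than 6298.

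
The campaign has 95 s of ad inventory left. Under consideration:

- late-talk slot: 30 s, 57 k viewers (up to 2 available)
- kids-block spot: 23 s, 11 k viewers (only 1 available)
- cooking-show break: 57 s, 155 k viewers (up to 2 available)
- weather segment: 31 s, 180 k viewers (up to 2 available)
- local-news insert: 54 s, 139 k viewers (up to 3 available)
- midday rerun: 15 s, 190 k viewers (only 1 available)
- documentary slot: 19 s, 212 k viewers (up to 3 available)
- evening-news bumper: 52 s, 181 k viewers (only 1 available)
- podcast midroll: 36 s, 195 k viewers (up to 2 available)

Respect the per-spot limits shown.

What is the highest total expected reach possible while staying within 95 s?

The ratio ordering already packs tightly: kids-block spot + midday rerun + 3×documentary slot, 95 s, 837.
That's the maximum — no swap from here does better than 837.

837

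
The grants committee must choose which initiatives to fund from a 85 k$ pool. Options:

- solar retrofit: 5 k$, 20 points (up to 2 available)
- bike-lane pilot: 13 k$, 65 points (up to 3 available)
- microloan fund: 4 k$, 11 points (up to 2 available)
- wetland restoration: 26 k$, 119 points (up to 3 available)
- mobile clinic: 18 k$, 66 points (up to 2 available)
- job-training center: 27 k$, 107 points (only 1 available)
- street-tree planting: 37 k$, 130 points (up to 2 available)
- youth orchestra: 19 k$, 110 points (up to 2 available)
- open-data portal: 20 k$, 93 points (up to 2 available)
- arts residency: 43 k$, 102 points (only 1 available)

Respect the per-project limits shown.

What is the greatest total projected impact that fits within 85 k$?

443

A density-first pass picks solar retrofit + 3×bike-lane pilot + 2×youth orchestra — 435 at 82 k$.
Replace solar retrofit and bike-lane pilot with open-data portal: the trade gains 8 net, giving 443 at 84 k$.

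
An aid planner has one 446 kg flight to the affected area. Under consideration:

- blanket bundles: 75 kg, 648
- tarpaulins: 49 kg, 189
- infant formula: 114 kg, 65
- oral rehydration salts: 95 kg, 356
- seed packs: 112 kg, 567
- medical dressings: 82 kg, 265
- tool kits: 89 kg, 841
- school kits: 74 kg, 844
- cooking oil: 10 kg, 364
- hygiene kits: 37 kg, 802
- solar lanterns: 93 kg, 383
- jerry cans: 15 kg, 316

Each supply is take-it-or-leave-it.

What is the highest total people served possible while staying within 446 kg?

Filling by ratio: blanket bundles + seed packs + tool kits + school kits + cooking oil + hygiene kits + jerry cans for 4382, with 34 kg left unused.
Replace seed packs with tarpaulins + solar lanterns: the trade gains 5 net, giving 4387 at 442 kg.
An exhaustive check of the 4096 subsets confirms 4387.

4387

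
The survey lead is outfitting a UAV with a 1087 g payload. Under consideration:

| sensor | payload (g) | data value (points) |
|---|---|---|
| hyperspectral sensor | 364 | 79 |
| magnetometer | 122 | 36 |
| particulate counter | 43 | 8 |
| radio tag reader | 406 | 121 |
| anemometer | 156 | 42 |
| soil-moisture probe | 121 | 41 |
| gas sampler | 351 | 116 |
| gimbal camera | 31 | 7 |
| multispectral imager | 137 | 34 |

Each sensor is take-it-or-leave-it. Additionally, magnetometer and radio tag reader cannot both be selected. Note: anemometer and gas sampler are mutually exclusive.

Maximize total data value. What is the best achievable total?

Taking particulate counter + radio tag reader + soil-moisture probe + gas sampler + multispectral imager: 1058 g used, 320 in data value.

320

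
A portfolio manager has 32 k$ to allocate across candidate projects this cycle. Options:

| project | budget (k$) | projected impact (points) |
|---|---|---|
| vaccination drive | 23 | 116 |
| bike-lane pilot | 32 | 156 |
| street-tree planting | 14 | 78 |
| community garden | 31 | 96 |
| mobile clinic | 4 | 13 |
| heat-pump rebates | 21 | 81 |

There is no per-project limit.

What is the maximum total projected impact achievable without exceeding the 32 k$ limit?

Taking 2×street-tree planting + mobile clinic: 32 k$ used, 169 in projected impact.
No other feasible combination exceeds 169.

169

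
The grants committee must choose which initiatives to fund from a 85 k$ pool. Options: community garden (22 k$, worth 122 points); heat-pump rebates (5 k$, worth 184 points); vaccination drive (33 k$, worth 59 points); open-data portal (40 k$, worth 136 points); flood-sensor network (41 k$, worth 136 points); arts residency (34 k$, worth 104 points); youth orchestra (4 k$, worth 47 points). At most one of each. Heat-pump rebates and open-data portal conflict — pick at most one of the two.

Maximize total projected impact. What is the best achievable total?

Best packing: community garden + heat-pump rebates + flood-sensor network + youth orchestra — 72 k$, 489 total.
The spare 13 k$ is too small for any remaining project, and no feasible exchange beats 489.

489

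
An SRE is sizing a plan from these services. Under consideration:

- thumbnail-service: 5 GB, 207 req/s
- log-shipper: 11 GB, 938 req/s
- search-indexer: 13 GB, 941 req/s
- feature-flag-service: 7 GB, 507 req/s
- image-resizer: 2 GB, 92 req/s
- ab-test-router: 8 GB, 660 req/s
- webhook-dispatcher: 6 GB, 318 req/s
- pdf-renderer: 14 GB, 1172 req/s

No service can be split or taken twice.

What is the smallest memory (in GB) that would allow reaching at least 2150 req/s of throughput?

Minimise GB subject to total throughput ≥ 2150.
Taking log-shipper + image-resizer + pdf-renderer gives 2202 (≥ 2150) for 27 GB.
Below 27 GB the best achievable stays under 2150.

27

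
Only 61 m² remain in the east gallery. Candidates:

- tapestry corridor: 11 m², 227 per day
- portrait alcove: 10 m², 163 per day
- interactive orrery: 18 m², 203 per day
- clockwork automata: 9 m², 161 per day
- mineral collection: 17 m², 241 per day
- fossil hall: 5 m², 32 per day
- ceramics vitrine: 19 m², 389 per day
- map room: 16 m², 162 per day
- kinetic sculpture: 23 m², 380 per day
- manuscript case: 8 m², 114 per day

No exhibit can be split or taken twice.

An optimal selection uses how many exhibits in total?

4

The maximum expected visitors within 61 m² is 1110.
tapestry corridor + ceramics vitrine + kinetic sculpture + manuscript case hits 1110 at 61 m².
Any selection reaching 1110 contains exactly 4 exhibits.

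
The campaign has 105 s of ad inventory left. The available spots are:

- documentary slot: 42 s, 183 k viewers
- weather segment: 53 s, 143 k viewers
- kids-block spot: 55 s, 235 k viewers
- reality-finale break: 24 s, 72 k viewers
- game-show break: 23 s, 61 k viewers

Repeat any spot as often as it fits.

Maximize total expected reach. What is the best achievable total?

418

A density-first pass picks 2×documentary slot — 366 at 84 s.
The 42 s tied up in documentary slot is better spent on kids-block spot — total rises to 418 (97 s).
The spare 8 s is too small for any remaining spot, and no exchange beats 418.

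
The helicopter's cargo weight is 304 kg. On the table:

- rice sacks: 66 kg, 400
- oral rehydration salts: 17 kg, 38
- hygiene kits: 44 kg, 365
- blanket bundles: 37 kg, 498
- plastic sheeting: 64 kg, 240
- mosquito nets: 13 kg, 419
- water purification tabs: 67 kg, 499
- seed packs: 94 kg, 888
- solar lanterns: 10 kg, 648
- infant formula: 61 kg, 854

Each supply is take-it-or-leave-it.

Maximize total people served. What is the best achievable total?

Filling by ratio: oral rehydration salts + hygiene kits + blanket bundles + mosquito nets + seed packs + solar lanterns + infant formula for 3710, with 28 kg left unused.
Replace hygiene kits with water purification tabs: the trade gains 134 net, giving 3844 at 299 kg.

3844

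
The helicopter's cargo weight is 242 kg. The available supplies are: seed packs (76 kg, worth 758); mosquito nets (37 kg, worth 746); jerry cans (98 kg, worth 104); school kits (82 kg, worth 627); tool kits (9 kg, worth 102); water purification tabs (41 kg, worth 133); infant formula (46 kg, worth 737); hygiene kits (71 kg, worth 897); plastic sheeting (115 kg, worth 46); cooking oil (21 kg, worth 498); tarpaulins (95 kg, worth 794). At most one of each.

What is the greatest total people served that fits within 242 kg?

3240

Taking the top-ratio supplies first gives mosquito nets + tool kits + water purification tabs + infant formula + hygiene kits + cooking oil for 3113 (225 kg).
Replace water purification tabs and cooking oil with seed packs: the trade gains 127 net, giving 3240 at 239 kg.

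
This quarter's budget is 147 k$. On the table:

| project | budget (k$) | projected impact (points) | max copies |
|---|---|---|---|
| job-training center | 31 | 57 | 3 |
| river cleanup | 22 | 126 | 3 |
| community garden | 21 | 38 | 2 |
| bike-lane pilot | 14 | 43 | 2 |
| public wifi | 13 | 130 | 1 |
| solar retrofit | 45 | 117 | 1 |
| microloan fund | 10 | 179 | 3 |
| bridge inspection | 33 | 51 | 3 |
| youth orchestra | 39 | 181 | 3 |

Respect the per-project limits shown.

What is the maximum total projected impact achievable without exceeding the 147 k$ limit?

The ratio heuristic lands on 3×river cleanup + 2×bike-lane pilot + public wifi + 3×microloan fund (1131) but leaves 10 k$ idle.
The 72 k$ tied up in 2×river cleanup and 2×bike-lane pilot is better spent on 2×youth orchestra — total rises to 1155 (143 k$).

1155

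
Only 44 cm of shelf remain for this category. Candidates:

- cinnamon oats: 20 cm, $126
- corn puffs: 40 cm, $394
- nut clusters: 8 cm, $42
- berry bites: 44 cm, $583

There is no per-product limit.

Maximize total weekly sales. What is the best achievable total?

583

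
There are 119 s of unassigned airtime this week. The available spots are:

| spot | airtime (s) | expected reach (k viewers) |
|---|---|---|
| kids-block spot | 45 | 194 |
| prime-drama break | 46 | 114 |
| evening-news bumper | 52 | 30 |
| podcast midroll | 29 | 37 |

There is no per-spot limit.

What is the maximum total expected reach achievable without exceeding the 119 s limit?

425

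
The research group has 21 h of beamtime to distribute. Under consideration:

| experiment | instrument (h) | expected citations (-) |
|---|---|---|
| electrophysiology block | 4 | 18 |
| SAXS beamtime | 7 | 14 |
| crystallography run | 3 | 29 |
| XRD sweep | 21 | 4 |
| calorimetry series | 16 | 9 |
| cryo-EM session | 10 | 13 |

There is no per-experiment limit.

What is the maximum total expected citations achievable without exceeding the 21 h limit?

203

Best packing: 7×crystallography run — 21 h, 203 total.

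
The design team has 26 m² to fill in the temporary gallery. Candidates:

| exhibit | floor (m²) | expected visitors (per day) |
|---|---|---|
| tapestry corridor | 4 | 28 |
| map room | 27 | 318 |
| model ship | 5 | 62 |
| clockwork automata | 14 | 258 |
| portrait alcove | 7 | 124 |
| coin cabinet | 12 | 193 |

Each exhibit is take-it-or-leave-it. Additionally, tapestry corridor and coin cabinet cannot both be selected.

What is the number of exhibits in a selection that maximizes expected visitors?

2

The maximum expected visitors within 26 m² is 451.
For example clockwork automata + coin cabinet achieves it, using 26 m².
Any selection reaching 451 contains exactly 2 exhibits.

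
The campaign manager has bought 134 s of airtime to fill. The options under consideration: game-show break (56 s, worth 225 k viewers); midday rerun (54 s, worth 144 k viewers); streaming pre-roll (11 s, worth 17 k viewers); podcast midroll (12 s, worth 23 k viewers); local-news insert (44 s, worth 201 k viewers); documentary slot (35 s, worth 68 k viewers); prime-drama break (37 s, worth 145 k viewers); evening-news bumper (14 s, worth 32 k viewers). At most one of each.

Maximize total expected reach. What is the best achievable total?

481

The ratio ordering already packs tightly: game-show break + podcast midroll + local-news insert + evening-news bumper, 126 s, 481.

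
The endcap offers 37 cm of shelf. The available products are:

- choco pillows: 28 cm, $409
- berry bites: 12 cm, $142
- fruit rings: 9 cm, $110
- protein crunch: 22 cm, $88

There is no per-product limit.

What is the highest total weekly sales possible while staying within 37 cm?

Best packing: choco pillows + fruit rings — 37 cm, 519 total.
Every other selection either busts 37 cm or fails to beat 519.

519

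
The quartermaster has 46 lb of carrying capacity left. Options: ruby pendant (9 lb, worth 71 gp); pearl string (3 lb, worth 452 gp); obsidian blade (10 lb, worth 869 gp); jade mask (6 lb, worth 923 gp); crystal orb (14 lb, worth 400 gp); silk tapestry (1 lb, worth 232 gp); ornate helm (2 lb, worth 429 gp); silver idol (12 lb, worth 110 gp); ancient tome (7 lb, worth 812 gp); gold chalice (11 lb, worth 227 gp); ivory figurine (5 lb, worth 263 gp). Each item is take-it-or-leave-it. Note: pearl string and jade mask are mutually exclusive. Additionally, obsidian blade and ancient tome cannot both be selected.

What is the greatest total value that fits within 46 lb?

3286

Density check — silk tapestry 232.00, ornate helm 214.50, jade mask 153.83 are the best per lb.
Jade mask + crystal orb + silk tapestry + ornate helm + ancient tome + gold chalice + ivory figurine uses 46 of the 46 lb and totals 3286.
Every other selection either busts 46 lb or breaks a pairing rule or fails to beat 3286.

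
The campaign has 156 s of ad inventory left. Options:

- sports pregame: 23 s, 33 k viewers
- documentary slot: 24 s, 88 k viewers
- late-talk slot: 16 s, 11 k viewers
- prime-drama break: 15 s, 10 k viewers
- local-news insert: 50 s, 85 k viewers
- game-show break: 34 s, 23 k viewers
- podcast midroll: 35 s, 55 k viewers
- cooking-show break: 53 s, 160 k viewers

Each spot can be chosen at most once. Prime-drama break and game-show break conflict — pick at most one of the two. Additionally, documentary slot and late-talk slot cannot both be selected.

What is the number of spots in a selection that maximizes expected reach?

4

Best achievable expected reach is 366.
For example sports pregame + documentary slot + local-news insert + cooking-show break achieves it, using 150 s.
All optima have 4 spots.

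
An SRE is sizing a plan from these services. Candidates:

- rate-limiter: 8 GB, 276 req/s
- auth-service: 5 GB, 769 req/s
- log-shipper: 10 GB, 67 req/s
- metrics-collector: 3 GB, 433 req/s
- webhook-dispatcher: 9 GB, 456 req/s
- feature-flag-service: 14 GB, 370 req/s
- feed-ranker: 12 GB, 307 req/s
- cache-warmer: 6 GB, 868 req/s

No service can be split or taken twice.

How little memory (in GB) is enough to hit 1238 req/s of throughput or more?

Need the lightest bundle worth ≥ 1238.
metrics-collector + cache-warmer reaches 1301 using 9 GB.
Below 9 GB the best achievable stays under 1238.

9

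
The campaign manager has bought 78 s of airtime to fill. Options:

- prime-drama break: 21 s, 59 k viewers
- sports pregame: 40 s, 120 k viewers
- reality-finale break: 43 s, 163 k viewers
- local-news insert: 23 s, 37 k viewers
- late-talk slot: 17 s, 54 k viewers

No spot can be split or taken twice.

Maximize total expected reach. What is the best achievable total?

Greedy by ratio would take reality-finale break + late-talk slot: 60 s used, total 217.
Dropping reality-finale break frees 43 s; slotting in prime-drama break + sports pregame (61 s) lifts the total to 233 at 78 s.

233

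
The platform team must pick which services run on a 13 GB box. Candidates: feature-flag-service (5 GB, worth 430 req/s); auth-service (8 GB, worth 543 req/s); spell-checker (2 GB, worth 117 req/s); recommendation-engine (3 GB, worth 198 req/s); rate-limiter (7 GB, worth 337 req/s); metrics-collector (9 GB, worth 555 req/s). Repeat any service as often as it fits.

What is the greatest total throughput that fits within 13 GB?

2×feature-flag-service + recommendation-engine uses 13 of the 13 GB and totals 1058.

1058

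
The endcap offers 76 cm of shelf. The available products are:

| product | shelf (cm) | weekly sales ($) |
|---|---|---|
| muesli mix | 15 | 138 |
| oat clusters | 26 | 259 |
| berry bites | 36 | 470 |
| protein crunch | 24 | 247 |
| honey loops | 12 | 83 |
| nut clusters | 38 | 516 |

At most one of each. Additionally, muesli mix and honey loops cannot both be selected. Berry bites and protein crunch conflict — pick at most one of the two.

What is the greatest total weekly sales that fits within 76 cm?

986

Density check — nut clusters 13.58, berry bites 13.06, protein crunch 10.29 are the best per cm.
The ratio ordering already packs tightly: berry bites + nut clusters, 74 cm, 986.
Every other selection either busts 76 cm or breaks a pairing rule or fails to beat 986.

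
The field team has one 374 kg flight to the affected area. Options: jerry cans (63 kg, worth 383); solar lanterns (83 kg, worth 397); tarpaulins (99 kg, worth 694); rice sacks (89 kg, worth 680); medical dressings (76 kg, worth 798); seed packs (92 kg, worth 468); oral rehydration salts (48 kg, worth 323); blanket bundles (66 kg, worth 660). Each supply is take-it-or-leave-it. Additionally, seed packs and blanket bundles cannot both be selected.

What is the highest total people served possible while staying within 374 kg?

2872

By people served per kg: medical dressings 10.50, blanket bundles 10.00, rice sacks 7.64, tarpaulins 7.01 lead.
Greedy by ratio would take tarpaulins + rice sacks + medical dressings + blanket bundles: 330 kg used, total 2832.
Dropping rice sacks frees 89 kg; slotting in solar lanterns + oral rehydration salts (131 kg) lifts the total to 2872 at 372 kg.
The spare 2 kg is too small for any remaining supply, and no feasible exchange beats 2872.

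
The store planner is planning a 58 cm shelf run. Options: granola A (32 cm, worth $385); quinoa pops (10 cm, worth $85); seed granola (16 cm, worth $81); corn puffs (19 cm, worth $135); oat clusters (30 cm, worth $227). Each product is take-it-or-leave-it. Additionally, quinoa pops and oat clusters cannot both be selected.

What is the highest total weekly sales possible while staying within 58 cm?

Ranking by ratio (weekly sales/cm): granola A 12.03, quinoa pops 8.50, oat clusters 7.57.
Taking granola A + quinoa pops + seed granola: 58 cm used, 551 in weekly sales.
The closest alternative, granola A + corn puffs, reaches only 520.

551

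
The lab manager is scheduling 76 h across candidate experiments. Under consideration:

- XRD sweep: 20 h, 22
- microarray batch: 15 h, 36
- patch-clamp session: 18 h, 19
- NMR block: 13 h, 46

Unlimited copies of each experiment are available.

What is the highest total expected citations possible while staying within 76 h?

By expected citations per h: NMR block 3.54, microarray batch 2.40, XRD sweep 1.10, patch-clamp session 1.06 lead.
5×NMR block uses 65 of the 76 h and totals 230.
Every other selection either busts 76 h or fails to beat 230.

230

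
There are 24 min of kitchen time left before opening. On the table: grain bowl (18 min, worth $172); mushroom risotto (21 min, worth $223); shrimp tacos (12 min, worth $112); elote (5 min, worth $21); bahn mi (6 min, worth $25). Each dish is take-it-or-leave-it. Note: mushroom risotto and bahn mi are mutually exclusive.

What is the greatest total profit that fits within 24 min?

The ratio ordering already packs tightly: mushroom risotto, 21 min, 223.

223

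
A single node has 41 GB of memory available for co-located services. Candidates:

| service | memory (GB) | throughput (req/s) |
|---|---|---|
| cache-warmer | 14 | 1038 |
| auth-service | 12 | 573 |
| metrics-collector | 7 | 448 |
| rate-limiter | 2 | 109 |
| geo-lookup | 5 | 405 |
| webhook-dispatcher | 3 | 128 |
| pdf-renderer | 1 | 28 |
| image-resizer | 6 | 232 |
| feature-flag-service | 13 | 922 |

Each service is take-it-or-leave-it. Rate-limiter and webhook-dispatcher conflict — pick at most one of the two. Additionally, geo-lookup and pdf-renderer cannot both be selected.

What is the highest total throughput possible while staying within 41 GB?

2922

Best packing: cache-warmer + metrics-collector + rate-limiter + geo-lookup + feature-flag-service — 41 GB, 2922 total.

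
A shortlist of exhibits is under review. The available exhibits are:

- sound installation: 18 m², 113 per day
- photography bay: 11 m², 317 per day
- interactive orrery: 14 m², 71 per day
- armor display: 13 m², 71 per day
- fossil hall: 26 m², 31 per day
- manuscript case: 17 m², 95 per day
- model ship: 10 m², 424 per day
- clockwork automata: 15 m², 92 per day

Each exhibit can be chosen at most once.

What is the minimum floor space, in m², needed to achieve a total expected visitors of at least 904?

49

Need the lightest bundle worth ≥ 904.
Taking photography bay + armor display + model ship + clockwork automata gives 904 (≥ 904) for 49 m².
Below 49 m² the best achievable stays under 904.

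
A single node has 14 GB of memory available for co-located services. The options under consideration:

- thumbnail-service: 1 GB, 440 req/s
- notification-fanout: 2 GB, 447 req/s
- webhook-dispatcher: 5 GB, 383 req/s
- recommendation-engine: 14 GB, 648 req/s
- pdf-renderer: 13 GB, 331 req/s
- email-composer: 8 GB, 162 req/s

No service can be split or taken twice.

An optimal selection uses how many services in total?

3

The maximum throughput within 14 GB is 1270.
One optimal bundle: thumbnail-service + notification-fanout + webhook-dispatcher (8 GB).
Any selection reaching 1270 contains exactly 3 services.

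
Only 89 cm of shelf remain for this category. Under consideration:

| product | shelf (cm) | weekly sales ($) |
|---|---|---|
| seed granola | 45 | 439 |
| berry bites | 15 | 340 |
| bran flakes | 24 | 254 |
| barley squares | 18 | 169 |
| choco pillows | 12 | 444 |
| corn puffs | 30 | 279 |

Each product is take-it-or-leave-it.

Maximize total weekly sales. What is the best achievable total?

1317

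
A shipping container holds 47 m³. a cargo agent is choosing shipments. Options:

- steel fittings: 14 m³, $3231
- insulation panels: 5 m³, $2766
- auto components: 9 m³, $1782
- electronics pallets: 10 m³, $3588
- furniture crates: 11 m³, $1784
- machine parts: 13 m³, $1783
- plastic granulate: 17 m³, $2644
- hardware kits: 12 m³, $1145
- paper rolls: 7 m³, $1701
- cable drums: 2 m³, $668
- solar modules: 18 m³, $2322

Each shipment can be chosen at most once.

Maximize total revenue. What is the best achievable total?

Steel fittings + insulation panels + auto components + electronics pallets + paper rolls + cable drums uses 47 of the 47 m³ and totals 13736.
An exhaustive check of the 2048 subsets confirms 13736.

13736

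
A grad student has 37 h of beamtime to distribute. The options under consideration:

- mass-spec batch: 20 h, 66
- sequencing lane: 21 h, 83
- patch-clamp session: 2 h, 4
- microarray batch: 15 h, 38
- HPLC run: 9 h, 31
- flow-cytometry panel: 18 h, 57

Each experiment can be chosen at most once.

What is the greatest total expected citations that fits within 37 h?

By expected citations per h: sequencing lane 3.95, HPLC run 3.44, mass-spec batch 3.30 lead.
The ratio heuristic lands on sequencing lane + patch-clamp session + HPLC run (118) but leaves 5 h idle.
Dropping patch-clamp session and HPLC run frees 11 h; slotting in microarray batch (15 h) lifts the total to 121 at 36 h.
Runner-up sequencing lane + patch-clamp session + HPLC run tops out at 118.

121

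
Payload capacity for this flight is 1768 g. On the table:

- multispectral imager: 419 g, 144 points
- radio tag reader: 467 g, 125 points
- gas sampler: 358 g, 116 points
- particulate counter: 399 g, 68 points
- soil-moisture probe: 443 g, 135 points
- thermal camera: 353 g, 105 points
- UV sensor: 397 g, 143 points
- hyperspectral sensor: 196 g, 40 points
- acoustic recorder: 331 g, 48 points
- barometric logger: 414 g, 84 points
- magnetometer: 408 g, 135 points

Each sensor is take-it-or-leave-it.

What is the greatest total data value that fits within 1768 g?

The ratio heuristic lands on multispectral imager + gas sampler + UV sensor + magnetometer (538) but leaves 186 g idle.
The 358 g tied up in gas sampler is better spent on soil-moisture probe — total rises to 557 (1667 g).
Nothing else within 1768 g beats 557.

557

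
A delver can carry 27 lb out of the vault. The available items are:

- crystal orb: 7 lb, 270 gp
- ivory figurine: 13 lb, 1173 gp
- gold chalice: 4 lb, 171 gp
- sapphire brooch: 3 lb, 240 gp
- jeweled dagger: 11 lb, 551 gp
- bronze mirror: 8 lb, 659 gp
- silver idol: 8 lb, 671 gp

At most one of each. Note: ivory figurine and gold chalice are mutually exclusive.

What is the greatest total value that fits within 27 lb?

Taking ivory figurine + sapphire brooch + silver idol: 24 lb used, 2084 in value.
The spare 3 lb is too small for any remaining item, and no feasible exchange beats 2084.

2084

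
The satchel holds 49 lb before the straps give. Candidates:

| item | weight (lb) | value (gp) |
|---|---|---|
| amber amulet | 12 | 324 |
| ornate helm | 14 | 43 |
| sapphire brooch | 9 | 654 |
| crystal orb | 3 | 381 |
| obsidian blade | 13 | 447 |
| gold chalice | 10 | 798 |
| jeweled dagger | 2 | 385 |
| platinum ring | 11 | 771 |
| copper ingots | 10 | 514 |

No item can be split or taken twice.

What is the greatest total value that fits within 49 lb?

3503

The ratio ordering already packs tightly: sapphire brooch + crystal orb + gold chalice + jeweled dagger + platinum ring + copper ingots, 45 lb, 3503.
The closest alternative, sapphire brooch + crystal orb + obsidian blade + gold chalice + jeweled dagger + platinum ring, reaches only 3436.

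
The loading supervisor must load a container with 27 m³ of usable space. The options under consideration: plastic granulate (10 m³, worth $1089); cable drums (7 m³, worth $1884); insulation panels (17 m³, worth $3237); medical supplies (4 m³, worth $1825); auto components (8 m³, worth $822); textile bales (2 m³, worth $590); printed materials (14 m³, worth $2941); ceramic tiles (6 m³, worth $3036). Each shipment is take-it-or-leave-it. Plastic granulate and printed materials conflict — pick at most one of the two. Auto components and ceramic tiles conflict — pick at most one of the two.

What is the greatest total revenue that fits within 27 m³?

By revenue per m³: ceramic tiles 506.00, medical supplies 456.25, textile bales 295.00, cable drums 269.14 lead.
Medical supplies + textile bales + printed materials + ceramic tiles uses 26 of the 27 m³ and totals 8392.
That's the maximum — no feasible swap from here does better than 8392.

8392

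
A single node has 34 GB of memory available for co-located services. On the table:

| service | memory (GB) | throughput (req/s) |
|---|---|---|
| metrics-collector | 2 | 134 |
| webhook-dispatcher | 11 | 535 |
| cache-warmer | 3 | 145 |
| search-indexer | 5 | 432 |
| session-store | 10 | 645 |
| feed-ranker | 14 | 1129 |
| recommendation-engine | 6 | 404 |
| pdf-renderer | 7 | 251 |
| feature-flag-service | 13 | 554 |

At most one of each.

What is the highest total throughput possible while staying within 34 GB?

2485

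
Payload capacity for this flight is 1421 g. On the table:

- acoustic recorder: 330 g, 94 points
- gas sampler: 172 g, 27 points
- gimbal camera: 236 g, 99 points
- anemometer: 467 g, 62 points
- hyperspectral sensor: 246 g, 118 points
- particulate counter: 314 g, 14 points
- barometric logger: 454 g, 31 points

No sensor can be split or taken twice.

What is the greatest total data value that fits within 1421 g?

Ranking by ratio (data value/g): hyperspectral sensor 0.48, gimbal camera 0.42, acoustic recorder 0.28, gas sampler 0.16.
Filling by ratio: acoustic recorder + gas sampler + gimbal camera + hyperspectral sensor + particulate counter for 352, with 123 g left unused.
Dropping gas sampler and particulate counter frees 486 g; slotting in anemometer (467 g) lifts the total to 373 at 1279 g.
No other feasible combination exceeds 373.

373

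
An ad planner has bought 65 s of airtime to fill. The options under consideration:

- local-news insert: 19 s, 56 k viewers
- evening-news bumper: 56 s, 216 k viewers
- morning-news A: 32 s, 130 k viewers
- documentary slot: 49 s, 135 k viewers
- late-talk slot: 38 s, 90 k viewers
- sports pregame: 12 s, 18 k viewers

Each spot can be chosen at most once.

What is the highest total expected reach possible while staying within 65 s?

Density check — morning-news A 4.06, evening-news bumper 3.86, local-news insert 2.95 are the best per s.
Filling by ratio: local-news insert + morning-news A + sports pregame for 204, with 2 s left unused.
The 63 s tied up in local-news insert and morning-news A and sports pregame is better spent on evening-news bumper — total rises to 216 (56 s).
An exhaustive check of the 64 subsets confirms 216.

216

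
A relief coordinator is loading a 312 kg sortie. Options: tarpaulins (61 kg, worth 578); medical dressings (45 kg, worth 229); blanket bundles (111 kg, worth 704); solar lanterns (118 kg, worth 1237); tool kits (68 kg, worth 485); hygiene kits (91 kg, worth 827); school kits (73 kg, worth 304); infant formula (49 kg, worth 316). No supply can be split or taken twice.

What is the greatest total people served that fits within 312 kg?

2642

Taking tarpaulins + solar lanterns + hygiene kits: 270 kg used, 2642 in people served.
Nothing else within 312 kg beats 2642.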